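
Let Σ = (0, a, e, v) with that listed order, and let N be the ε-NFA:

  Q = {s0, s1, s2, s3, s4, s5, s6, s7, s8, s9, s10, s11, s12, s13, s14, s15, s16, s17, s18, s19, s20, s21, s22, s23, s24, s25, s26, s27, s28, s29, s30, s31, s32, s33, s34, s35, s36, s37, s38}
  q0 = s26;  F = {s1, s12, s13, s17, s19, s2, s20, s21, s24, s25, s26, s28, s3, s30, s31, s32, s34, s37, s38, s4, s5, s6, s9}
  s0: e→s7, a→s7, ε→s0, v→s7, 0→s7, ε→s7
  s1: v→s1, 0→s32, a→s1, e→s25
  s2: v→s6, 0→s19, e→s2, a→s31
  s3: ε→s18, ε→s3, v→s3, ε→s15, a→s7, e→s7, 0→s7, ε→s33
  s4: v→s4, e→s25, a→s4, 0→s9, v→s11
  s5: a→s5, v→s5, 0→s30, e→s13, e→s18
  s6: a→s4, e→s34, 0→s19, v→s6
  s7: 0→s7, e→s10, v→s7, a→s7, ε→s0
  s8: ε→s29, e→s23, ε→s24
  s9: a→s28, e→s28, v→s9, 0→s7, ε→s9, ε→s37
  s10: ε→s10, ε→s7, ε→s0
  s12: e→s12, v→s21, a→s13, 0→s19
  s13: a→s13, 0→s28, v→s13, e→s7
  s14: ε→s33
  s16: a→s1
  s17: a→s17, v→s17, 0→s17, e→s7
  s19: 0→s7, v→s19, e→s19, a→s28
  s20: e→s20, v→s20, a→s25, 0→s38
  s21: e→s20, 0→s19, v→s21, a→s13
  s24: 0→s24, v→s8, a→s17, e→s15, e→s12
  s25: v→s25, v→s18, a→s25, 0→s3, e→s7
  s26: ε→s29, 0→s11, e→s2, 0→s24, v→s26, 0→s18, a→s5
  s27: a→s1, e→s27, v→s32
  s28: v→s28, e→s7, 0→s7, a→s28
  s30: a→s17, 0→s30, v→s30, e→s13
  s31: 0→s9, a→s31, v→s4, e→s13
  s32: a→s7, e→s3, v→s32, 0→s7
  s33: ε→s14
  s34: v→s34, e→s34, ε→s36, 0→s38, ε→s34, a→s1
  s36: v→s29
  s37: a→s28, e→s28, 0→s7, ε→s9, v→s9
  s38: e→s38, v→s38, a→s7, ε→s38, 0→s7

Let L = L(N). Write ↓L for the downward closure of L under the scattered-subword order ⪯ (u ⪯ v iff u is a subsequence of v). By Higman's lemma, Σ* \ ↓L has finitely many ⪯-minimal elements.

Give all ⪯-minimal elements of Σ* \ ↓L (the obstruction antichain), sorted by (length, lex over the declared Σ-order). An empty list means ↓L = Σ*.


min(Σ*\↓L) = [0ae, aee, e00, eve0a].

|Q|=39, |F|=23, |δ|=133 (21 ε).
min D↑ (23 st, q0=0, F={11}): 0:0→1,a→2,e→3,v→0 1:0→1,a→4,e→5,v→1 2:0→6,a→2,e→7,v→2 3:0→8,a→9,e→3,v→10 4:0→4,a→4,e→11,v→4 5:0→8,a→7,e→5,v→12 6:0→6,a→4,e→7,v→6 7:0→13,a→7,e→11,v→7 8:0→11,a→13,e→8,v→8 9:0→14,a→9,e→7,v→15 10:0→8,a→15,e→16,v→10 11:0→11,a→11,e→11,v→11 12:0→8,a→7,e→17,v→12 13:0→11,a→13,e→11,v→13 14:0→11,a→13,e→13,v→14 15:0→14,a→15,e→18,v→15 16:0→19,a→20,e→16,v→16 17:0→19,a→18,e→17,v→17 18:0→21,a→18,e→11,v→18 19:0→11,a→11,e→19,v→19 20:0→22,a→20,e→18,v→20 21:0→11,a→11,e→11,v→21 22:0→11,a→11,e→21,v→22 (ε-aug+det+¬).
'0ae': |S_i|=[35, 26, 12, 3] end={s0,s10,s7} — reject; 3/3 deletions ∈↓L.
'aee': run [35, 21, 11, 3] end={s0,s10,s7} rej; 3/3 single-dels accept.
'e00': run [35, 29, 14, 3] end={s0,s10,s7} rej; 3/3 single-dels accept.
'eve0a': |S_i|=[35, 29, 25, 18, 10, 3] end={s0,s10,s7} ∉↓L; 5/5 del acc.
4 minimals (antichain).


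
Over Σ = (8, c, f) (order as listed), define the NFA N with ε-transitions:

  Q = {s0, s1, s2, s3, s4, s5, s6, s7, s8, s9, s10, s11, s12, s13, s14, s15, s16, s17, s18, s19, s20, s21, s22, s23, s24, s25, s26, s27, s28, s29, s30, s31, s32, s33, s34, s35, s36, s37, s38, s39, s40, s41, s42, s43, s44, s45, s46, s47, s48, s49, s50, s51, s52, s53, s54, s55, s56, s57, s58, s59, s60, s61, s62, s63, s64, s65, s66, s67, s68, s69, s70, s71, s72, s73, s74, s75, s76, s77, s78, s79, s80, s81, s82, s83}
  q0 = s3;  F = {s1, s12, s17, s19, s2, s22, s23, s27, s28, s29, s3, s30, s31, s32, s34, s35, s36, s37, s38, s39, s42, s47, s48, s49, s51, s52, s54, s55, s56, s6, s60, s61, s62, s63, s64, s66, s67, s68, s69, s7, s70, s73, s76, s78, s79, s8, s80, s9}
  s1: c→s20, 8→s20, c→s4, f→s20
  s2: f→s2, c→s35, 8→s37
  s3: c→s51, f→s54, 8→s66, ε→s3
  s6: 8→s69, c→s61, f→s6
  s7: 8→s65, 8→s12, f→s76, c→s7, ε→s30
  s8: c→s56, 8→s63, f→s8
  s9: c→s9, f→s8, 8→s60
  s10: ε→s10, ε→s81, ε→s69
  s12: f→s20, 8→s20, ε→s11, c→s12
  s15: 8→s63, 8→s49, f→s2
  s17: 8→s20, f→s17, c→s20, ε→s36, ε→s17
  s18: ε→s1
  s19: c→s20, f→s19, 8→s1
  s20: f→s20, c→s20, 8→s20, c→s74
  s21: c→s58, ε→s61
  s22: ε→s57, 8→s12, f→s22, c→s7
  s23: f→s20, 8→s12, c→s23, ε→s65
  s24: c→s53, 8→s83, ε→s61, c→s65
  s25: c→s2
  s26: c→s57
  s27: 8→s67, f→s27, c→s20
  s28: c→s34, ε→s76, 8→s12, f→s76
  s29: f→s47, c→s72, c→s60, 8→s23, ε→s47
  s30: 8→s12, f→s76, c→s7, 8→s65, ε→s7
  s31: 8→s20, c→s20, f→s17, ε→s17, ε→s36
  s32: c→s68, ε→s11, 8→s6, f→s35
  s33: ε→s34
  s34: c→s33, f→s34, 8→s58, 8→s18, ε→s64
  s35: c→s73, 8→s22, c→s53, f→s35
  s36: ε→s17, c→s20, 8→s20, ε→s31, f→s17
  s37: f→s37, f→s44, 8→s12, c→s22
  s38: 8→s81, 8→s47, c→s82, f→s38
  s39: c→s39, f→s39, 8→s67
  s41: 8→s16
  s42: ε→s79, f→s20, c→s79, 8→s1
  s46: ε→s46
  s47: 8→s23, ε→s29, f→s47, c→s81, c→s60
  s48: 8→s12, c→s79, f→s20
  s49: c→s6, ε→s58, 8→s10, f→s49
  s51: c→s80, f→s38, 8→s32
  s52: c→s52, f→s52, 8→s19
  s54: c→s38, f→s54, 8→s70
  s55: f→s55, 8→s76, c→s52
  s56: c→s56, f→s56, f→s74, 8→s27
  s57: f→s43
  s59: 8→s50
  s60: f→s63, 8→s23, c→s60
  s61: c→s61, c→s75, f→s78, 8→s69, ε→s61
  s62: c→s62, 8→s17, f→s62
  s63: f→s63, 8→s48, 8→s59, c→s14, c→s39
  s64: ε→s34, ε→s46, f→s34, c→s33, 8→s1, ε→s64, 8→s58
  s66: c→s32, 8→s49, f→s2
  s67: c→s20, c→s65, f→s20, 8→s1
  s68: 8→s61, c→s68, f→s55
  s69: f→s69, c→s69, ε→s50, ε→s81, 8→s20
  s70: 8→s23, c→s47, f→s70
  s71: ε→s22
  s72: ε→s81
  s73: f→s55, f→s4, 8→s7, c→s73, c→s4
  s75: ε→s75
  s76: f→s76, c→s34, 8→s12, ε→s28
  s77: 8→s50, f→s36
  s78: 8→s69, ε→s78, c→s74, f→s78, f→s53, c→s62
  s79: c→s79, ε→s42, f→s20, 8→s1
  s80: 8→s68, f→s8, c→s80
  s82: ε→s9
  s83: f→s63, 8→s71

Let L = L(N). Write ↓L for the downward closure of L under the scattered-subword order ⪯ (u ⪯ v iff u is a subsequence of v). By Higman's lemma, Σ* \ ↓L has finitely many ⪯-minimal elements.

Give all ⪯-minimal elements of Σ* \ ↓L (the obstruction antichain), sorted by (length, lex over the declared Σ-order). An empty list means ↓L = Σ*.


|Q|=84, |F|=48, |δ|=223 (40 ε).
min D↑ (42 st, q0=0, F={19}): 0:8→1,c→2,f→3 1:8→4,c→5,f→6 2:8→5,c→7,f→8 3:8→9,c→8,f→3 4:8→10,c→11,f→4 5:8→11,c→12,f→13 6:8→14,c→13,f→6 7:8→12,c→7,f→15 8:8→16,c→17,f→8 9:8→18,c→16,f→9 10:8→19,c→10,f→10 11:8→10,c→20,f→11 12:8→20,c→12,f→21 13:8→22,c→23,f→13 14:8→24,c→22,f→14 15:8→25,c→26,f→15 16:8→18,c→27,f→16 17:8→27,c→17,f→15 18:8→24,c→18,f→19 19:8→19,c→19,f→19 20:8→10,c→20,f→28 21:8→29,c→30,f→21 22:8→24,c→31,f→22 23:8→31,c→23,f→21 24:8→19,c→24,f→19 25:8→32,c→33,f→25 26:8→34,c→26,f→26 27:8→18,c→27,f→25 28:8→10,c→35,f→28 29:8→24,c→36,f→29 30:8→37,c→30,f→30 31:8→24,c→31,f→29 32:8→24,c→38,f→19 33:8→39,c→33,f→33 34:8→39,c→19,f→34 35:8→40,c→35,f→35 36:8→41,c→36,f→36 37:8→41,c→19,f→37 38:8→41,c→38,f→19 39:8→41,c→19,f→19 40:8→19,c→19,f→40 41:8→19,c→19,f→19.
'8888': |S_i|=[69, 60, 43, 16, 2] end={s20,s74} — reject; 4/4 single-dels accept.
'f88f': |S_i|=[69, 63, 45, 16, 2] end={s20,s74} rej; 4/4 del acc.
'ccfc8c': N↓-sim [69, 60, 50, 38, 29, 13, 4] end={s20,s4,s65,s74} ∉↓L; 6/6 deletions ∈↓L.
3 obstructions.

A = [8888, f88f, ccfc8c].


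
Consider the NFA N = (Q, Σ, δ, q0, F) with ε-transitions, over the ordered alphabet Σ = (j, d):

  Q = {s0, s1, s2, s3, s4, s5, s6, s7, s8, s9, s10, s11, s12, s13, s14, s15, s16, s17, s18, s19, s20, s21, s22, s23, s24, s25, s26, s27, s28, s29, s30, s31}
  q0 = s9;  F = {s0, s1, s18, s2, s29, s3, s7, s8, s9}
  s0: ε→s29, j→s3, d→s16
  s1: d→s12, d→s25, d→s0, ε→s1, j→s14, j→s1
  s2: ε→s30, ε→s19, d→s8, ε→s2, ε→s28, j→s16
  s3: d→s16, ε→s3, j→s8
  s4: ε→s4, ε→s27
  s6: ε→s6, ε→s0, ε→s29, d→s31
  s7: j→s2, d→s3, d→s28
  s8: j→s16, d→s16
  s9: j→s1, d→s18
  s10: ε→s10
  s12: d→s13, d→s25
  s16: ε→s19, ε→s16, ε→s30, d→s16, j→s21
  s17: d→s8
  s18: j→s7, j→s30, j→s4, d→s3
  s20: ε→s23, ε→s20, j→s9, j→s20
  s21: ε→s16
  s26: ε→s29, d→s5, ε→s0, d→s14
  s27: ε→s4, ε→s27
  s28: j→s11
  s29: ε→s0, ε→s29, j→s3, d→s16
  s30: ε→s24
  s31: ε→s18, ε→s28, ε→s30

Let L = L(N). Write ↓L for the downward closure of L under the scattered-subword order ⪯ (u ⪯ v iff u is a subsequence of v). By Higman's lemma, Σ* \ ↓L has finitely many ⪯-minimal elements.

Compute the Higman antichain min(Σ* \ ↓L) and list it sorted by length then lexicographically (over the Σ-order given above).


|Q|=32, |F|=9, |δ|=64 (29 ε).
min D↑ (9 st, q0=0, F={6}): 0:j→1,d→2 1:j→1,d→3 2:j→4,d→5 3:j→5,d→6 4:j→7,d→5 5:j→8,d→6 6:j→6,d→6 7:j→6,d→8 8:j→6,d→6 (ε-aug+det+¬).
'jdd': |S_i|=[22, 20, 14, 7] end={s13,s16,s19,s21,s24,s25,s30} — reject; 3/3 del acc.
'ddd': N↓-sim [22, 19, 11, 5] end={s16,s19,s21,s24,s30} ∉↓L; 3/3 deletions ∈↓L.
'djjj': N↓-sim [22, 19, 13, 9, 6] end={s11,s16,s19,s21,s24,s30} — reject; 4/4 single-dels accept.
'ddjj': N↓-sim [22, 19, 11, 7, 5] end={s16,s19,s21,s24,s30} rej; 4/4 deletions ∈↓L.
4 obstructions.

Antichain: [jdd, ddd, djjj, ddjj].


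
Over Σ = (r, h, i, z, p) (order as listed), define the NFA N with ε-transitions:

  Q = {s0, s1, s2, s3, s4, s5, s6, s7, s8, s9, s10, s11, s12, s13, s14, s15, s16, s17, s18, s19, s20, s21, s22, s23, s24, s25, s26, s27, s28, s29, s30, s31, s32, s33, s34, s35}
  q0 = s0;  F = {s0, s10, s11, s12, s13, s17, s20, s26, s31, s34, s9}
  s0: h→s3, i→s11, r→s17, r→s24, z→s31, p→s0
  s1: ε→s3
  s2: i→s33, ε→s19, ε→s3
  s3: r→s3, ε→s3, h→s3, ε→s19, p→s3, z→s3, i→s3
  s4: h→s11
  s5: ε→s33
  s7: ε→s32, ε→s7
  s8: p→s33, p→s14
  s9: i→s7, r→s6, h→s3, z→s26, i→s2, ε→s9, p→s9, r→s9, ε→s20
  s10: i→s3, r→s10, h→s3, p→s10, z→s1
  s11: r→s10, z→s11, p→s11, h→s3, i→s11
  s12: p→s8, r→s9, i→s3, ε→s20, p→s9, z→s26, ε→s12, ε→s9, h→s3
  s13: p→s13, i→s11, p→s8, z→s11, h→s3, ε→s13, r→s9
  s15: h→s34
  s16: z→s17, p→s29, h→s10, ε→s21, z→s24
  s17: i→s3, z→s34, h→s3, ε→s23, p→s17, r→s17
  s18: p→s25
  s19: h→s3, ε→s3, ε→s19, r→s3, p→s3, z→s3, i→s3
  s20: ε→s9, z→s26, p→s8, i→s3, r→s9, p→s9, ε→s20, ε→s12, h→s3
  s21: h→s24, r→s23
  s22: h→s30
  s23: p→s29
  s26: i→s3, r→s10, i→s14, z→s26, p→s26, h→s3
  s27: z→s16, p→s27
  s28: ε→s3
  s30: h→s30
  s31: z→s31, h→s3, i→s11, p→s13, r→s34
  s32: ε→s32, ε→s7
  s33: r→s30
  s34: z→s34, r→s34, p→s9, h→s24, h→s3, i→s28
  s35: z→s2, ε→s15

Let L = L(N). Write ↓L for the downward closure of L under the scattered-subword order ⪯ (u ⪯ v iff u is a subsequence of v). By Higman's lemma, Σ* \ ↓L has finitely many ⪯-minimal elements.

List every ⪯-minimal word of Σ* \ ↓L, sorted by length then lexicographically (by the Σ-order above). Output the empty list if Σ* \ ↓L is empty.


A = [h, ri, irz, zpzrz].

|Q|=36, |F|=11, |δ|=117 (25 ε).
min D↑ (10 st, q0=0, F={2}): 0:r→1,h→2,i→3,z→4,p→0 1:r→1,h→2,i→2,z→5,p→1 2:r→2,h→2,i→2,z→2,p→2 3:r→6,h→2,i→3,z→3,p→3 4:r→5,h→2,i→3,z→4,p→7 5:r→5,h→2,i→2,z→5,p→8 6:r→6,h→2,i→2,z→2,p→6 7:r→8,h→2,i→3,z→3,p→7 8:r→8,h→2,i→2,z→9,p→8 9:r→6,h→2,i→2,z→9,p→9.
'h': run [26, 4] end={s19,s24,s3,s30} rej; 1/1 del acc.
'ri': |S_i|=[26, 22, 9] end={s14,s19,s2,s28,s3,s30,s32,s33,s7} rej; 2/2 del acc.
'irz': N↓-sim [26, 12, 5, 3] end={s1,s19,s3} rej; 3/3 deletions ∈↓L.
'zpzrz': |S_i|=[26, 22, 18, 7, 4, 3] end={s1,s19,s3} — reject; 5/5 deletions ∈↓L.
4 minimals (antichain).


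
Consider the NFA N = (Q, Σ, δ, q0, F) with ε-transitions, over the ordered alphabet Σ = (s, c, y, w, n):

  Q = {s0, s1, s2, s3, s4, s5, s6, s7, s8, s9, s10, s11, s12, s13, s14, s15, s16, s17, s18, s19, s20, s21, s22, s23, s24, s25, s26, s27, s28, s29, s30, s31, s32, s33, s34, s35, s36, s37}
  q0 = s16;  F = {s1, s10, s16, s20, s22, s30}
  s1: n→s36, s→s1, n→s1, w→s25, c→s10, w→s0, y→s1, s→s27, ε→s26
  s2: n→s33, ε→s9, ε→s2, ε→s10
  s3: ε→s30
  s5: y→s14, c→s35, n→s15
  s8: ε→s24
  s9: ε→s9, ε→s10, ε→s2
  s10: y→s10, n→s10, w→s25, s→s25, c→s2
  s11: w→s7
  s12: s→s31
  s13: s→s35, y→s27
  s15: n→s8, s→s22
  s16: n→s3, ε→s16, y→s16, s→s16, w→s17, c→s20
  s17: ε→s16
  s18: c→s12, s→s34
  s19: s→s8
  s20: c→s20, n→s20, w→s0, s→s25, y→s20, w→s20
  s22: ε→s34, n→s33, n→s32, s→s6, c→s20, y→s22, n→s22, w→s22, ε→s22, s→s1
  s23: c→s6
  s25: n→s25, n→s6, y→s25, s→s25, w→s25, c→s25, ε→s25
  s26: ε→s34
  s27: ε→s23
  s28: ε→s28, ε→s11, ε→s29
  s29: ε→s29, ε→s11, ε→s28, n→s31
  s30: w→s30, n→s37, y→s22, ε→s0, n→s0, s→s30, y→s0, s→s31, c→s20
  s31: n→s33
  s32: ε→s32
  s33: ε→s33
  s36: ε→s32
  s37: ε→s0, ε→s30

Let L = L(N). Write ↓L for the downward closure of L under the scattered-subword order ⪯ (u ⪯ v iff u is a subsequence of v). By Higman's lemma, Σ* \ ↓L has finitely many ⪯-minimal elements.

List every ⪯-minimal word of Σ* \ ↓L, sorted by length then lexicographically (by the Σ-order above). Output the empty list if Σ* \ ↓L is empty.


Antichain: [cs, nysw].

|Q|=38, |F|=6, |δ|=90 (28 ε).
min D↑ (7 st, q0=0, F={3}): 0:s→0,c→1,y→0,w→0,n→2 1:s→3,c→1,y→1,w→1,n→1 2:s→2,c→1,y→4,w→2,n→2 3:s→3,c→3,y→3,w→3,n→3 4:s→5,c→1,y→4,w→4,n→4 5:s→5,c→6,y→5,w→3,n→5 6:s→3,c→6,y→6,w→3,n→6 [Hopcroft].
'cs': run [22, 8, 2] end={s25,s6} ∉↓L; 2/2 deletions ∈↓L.
'nysw': N↓-sim [22, 20, 16, 14, 3] end={s0,s25,s6} ∉↓L; 4/4 del acc.
2 obstructions.


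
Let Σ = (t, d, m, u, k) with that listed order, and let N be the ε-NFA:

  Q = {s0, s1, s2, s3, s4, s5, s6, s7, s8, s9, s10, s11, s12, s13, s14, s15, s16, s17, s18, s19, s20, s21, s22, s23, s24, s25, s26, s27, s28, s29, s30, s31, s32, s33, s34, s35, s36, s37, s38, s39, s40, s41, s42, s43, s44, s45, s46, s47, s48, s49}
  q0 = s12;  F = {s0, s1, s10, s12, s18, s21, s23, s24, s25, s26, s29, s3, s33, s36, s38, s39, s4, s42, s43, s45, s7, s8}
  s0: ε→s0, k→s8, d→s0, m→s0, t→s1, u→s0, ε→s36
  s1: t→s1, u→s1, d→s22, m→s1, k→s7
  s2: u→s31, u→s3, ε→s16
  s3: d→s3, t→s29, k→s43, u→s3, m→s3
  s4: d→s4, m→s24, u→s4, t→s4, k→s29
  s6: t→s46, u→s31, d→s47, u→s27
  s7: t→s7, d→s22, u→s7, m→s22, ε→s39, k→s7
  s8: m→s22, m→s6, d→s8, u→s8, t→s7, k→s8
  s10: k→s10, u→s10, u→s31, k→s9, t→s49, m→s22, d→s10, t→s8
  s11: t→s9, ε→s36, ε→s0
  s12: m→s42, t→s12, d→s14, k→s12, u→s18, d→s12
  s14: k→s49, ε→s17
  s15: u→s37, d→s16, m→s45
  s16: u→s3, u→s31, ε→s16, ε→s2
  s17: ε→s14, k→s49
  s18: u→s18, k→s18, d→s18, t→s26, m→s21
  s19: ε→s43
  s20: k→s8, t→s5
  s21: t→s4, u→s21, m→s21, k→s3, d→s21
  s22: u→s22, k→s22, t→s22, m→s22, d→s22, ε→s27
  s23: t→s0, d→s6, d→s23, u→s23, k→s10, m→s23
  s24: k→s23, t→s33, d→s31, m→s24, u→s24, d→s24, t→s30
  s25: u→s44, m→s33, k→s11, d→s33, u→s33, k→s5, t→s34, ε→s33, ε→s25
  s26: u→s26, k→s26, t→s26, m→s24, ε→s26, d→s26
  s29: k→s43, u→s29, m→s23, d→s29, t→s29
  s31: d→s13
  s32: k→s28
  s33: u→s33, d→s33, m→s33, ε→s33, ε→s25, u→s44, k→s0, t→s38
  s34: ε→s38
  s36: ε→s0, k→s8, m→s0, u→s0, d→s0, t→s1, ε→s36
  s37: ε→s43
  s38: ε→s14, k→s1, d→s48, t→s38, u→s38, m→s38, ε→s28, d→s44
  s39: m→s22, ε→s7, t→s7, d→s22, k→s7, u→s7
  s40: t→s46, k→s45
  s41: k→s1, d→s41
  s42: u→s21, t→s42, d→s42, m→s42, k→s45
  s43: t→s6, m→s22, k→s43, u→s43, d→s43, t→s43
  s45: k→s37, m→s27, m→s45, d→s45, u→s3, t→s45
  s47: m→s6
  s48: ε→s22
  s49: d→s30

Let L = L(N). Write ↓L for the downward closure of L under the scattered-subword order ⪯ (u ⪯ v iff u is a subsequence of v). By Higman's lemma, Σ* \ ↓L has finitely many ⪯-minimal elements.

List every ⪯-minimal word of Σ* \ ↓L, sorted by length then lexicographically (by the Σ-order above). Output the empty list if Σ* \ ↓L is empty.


|Q|=50, |F|=22, |δ|=178 (25 ε).
min D↑ (20 st, q0=0, F={11}): 0:t→0,d→0,m→1,u→2,k→0 1:t→1,d→1,m→1,u→3,k→4 2:t→5,d→2,m→3,u→2,k→2 3:t→6,d→3,m→3,u→3,k→7 4:t→4,d→4,m→4,u→7,k→8 5:t→5,d→5,m→9,u→5,k→5 6:t→6,d→6,m→9,u→6,k→10 7:t→10,d→7,m→7,u→7,k→8 8:t→8,d→8,m→11,u→8,k→8 9:t→12,d→9,m→9,u→9,k→13 10:t→10,d→10,m→13,u→10,k→8 11:t→11,d→11,m→11,u→11,k→11 12:t→14,d→12,m→12,u→12,k→15 13:t→15,d→13,m→13,u→13,k→16 14:t→14,d→11,m→14,u→14,k→17 15:t→17,d→15,m→15,u→15,k→18 16:t→18,d→16,m→11,u→16,k→16 17:t→17,d→11,m→17,u→17,k→19 18:t→19,d→18,m→11,u→18,k→18 19:t→19,d→11,m→11,u→19,k→19.
'mkkm': |S_i|=[41, 38, 25, 16, 7] end={s13,s22,s27,s31,s46,s47,s6} — reject; 4/4 del acc.
'utmttd': N↓-sim [41, 37, 34, 30, 27, 16, 5] end={s22,s27,s30,s44,s48} ∉↓L; 6/6 single-dels accept.
2 minimals (antichain).

min(Σ*\↓L) = [mkkm, utmttd].


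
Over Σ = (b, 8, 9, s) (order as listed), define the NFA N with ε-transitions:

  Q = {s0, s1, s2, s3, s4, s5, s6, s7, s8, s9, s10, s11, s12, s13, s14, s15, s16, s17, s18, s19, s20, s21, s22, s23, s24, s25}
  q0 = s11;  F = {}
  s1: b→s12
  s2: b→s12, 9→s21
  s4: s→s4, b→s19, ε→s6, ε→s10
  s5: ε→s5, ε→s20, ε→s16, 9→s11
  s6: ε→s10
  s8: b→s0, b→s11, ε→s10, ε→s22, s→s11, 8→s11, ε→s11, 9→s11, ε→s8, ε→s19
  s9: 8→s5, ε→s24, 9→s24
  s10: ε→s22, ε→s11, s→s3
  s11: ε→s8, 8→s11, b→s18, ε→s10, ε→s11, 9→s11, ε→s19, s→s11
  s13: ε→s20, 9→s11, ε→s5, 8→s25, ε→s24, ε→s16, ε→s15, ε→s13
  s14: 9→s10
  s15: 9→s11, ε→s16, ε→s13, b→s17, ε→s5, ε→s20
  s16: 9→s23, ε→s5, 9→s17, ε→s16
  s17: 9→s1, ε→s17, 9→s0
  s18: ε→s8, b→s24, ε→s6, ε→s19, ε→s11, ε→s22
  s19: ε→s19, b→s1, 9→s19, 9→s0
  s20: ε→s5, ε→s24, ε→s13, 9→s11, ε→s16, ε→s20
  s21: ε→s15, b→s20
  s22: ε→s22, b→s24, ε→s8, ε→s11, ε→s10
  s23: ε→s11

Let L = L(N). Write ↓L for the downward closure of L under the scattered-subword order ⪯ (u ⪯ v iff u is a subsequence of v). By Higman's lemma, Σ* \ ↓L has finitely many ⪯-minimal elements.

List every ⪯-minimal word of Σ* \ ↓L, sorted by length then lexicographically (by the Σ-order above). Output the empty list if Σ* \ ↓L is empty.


min(Σ*\↓L) = [ε].

|Q|=26, |F|=0, |δ|=82 (48 ε).
min D↑ (1 st, q0=0, F={0}): 0:b→0,8→0,9→0,s→0 (ε-aug+det+¬).
ε ∈ L(D↑) ⇒ ↓L = ∅.


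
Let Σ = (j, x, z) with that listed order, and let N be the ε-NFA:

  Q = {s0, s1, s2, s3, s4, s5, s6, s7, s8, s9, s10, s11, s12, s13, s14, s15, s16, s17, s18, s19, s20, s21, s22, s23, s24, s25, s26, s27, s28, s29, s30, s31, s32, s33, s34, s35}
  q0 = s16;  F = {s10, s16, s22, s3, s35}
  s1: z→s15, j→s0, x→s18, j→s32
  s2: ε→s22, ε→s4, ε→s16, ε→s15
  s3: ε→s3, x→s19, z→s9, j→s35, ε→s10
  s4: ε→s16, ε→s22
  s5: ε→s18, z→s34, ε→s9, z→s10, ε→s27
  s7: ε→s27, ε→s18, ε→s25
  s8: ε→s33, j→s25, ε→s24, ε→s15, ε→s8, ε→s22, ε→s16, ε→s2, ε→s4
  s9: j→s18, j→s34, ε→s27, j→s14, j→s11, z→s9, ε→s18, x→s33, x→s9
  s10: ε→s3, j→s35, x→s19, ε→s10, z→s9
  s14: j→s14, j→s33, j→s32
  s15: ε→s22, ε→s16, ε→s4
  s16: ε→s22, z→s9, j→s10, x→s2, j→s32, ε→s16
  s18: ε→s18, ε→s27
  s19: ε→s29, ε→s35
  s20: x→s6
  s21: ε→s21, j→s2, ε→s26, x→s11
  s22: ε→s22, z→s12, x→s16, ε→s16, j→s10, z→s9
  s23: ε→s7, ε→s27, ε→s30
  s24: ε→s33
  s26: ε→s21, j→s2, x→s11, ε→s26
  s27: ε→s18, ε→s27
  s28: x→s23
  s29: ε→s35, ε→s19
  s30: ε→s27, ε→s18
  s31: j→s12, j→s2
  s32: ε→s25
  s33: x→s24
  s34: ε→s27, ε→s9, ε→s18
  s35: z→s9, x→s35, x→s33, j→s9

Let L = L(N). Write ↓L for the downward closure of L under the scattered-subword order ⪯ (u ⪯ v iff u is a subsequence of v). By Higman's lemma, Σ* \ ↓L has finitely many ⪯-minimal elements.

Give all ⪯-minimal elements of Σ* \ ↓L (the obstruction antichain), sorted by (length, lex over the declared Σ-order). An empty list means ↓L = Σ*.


Antichain: [z, jjj, jxj].

|Q|=36, |F|=5, |δ|=99 (55 ε).
min D↑ (4 st, q0=0, F={2}): 0:j→1,x→0,z→2 1:j→3,x→3,z→2 2:j→2,x→2,z→2 3:j→2,x→3,z→2.
'z': N↓-sim [21, 11] end={s11,s12,s14,s18,s24,s25,s27,s32,s33,s34,s9} ∉↓L; 1/1 deletions ∈↓L.
'jjj': N↓-sim [21, 15, 11, 10] end={s11,s14,s18,s24,s25,s27,s32,s33,s34,s9} rej; 3/3 single-dels accept.
'jxj': N↓-sim [21, 15, 13, 10] end={s11,s14,s18,s24,s25,s27,s32,s33,s34,s9} rej; 3/3 single-dels accept.
3 words, ⪯-incomp.


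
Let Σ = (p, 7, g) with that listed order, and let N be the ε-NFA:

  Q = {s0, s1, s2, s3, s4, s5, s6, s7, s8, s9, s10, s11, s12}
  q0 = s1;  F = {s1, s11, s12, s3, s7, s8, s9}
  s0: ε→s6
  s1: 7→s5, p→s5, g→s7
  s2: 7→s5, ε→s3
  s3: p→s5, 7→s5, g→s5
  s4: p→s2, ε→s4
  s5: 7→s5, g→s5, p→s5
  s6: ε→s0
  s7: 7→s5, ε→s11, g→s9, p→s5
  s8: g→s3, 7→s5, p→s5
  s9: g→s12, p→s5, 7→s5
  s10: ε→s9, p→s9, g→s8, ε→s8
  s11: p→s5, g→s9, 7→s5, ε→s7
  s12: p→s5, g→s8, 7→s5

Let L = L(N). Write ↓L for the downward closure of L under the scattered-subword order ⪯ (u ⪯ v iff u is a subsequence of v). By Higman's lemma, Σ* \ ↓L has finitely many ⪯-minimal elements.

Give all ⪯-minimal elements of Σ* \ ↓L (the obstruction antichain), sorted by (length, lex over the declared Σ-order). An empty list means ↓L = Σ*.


min(Σ*\↓L) = [p, 7, gggggg].

|Q|=13, |F|=7, |δ|=36 (8 ε).
min D↑ (7 st, q0=0, F={1}): 0:p→1,7→1,g→2 1:p→1,7→1,g→1 2:p→1,7→1,g→3 3:p→1,7→1,g→4 4:p→1,7→1,g→5 5:p→1,7→1,g→6 6:p→1,7→1,g→1.
'p': run [8, 1] end={s5} ∉↓L; 1/1 deletions ∈↓L.
'7': N↓-sim [8, 1] end={s5} rej; 1/1 deletions ∈↓L.
'gggggg': run [8, 7, 5, 4, 3, 2, 1] end={s5} — reject; 6/6 deletions ∈↓L.
3 words, ⪯-incomp.


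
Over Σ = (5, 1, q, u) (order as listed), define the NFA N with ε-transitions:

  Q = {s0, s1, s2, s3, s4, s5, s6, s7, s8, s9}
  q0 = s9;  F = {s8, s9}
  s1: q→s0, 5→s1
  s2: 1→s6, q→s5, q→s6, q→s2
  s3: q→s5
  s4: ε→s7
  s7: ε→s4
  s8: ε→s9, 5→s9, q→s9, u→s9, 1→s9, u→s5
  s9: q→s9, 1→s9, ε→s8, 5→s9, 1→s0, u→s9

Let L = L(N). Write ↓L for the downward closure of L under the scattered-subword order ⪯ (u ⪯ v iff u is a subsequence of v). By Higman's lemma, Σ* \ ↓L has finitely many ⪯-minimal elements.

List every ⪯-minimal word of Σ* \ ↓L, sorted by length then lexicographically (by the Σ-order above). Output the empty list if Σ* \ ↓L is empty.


|Q|=10, |F|=2, |δ|=21 (4 ε).
min D↑ (1 st, q0=0, F={}): 0:5→0,1→0,q→0,u→0.
L(D↑) = ∅; no obstructions.

Antichain: [].


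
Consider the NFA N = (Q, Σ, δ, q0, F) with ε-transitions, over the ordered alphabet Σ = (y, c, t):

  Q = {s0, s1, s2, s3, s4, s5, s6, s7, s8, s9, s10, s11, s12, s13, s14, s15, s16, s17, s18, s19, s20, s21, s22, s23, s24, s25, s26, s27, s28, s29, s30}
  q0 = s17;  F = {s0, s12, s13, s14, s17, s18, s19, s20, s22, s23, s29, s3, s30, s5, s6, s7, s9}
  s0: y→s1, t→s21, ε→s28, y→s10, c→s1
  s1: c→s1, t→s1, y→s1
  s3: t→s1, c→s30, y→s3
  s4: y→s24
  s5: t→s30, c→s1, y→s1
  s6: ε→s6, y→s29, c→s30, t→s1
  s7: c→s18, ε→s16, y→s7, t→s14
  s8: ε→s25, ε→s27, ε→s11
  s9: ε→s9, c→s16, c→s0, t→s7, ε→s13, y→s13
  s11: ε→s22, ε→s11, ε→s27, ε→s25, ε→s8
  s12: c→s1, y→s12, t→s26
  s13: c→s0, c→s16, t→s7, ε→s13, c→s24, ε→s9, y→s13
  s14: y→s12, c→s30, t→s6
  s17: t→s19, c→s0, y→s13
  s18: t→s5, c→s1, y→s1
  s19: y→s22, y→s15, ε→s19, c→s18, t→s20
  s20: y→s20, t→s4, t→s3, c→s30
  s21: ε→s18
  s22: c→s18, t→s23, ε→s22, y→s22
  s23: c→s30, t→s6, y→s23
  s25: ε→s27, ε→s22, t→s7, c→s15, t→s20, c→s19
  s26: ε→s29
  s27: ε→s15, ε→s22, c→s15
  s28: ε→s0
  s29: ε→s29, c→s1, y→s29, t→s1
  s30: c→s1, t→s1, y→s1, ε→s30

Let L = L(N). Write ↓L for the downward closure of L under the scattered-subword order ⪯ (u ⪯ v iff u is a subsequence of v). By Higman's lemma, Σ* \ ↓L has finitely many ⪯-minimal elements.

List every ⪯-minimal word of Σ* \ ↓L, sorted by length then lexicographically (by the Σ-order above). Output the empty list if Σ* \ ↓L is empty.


Antichain: [cy, cc, ttct, tttt, yttyc].

|Q|=31, |F|=17, |δ|=92 (26 ε).
min D↑ (17 st, q0=0, F={5}): 0:y→1,c→2,t→3 1:y→1,c→2,t→4 2:y→5,c→5,t→6 3:y→7,c→6,t→8 4:y→4,c→6,t→9 5:y→5,c→5,t→5 6:y→5,c→5,t→10 7:y→7,c→6,t→11 8:y→8,c→12,t→13 9:y→14,c→12,t→15 10:y→5,c→5,t→12 11:y→11,c→12,t→15 12:y→5,c→5,t→5 13:y→13,c→12,t→5 14:y→14,c→5,t→16 15:y→16,c→12,t→5 16:y→16,c→5,t→5 [Hopcroft].
'cy': run [26, 10, 2] end={s1,s10} ∉↓L; 2/2 deletions ∈↓L.
'cc': run [26, 10, 1] end={s1} rej; 2/2 deletions ∈↓L.
'ttct': N↓-sim [26, 20, 13, 2, 1] end={s1} ∉↓L; 4/4 deletions ∈↓L.
'tttt': run [26, 20, 13, 8, 1] end={s1} rej; 4/4 single-dels accept.
'yttyc': |S_i|=[26, 24, 16, 8, 4, 1] end={s1} ∉↓L; 5/5 single-dels accept.
5 obstructions.


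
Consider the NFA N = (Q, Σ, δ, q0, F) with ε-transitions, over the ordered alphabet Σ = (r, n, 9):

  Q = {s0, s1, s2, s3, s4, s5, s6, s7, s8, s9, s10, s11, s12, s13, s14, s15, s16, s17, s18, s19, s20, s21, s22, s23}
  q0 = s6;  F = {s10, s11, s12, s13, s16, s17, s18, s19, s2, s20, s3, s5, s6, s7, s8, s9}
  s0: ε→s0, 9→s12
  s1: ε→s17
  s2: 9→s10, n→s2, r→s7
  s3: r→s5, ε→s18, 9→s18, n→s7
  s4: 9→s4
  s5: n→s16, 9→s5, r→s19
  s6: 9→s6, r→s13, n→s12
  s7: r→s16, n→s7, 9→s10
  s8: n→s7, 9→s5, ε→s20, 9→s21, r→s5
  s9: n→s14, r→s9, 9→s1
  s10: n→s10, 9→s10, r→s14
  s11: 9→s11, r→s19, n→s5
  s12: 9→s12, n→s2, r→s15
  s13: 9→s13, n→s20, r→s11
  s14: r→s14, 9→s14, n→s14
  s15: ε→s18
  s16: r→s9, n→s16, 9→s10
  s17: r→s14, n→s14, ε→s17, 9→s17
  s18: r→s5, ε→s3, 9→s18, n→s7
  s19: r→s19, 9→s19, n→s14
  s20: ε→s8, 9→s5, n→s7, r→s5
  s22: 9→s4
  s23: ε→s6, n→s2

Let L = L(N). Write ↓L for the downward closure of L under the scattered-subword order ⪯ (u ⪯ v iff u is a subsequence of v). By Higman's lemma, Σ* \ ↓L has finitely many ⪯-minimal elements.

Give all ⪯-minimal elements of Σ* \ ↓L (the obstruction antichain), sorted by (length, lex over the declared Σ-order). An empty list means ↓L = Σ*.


|Q|=24, |F|=16, |δ|=65 (9 ε).
min D↑ (15 st, q0=0, F={11}): 0:r→1,n→2,9→0 1:r→3,n→4,9→1 2:r→5,n→6,9→2 3:r→7,n→8,9→3 4:r→8,n→9,9→8 5:r→8,n→9,9→5 6:r→9,n→6,9→10 7:r→7,n→11,9→7 8:r→7,n→12,9→8 9:r→12,n→9,9→10 10:r→11,n→10,9→10 11:r→11,n→11,9→11 12:r→13,n→12,9→10 13:r→13,n→11,9→14 14:r→11,n→11,9→14 [Hopcroft].
'rrrn': run [20, 17, 9, 5, 1] end={s14} rej; 4/4 del acc.
'nn9r': run [20, 17, 8, 4, 1] end={s14} rej; 4/4 del acc.
'rn9rn': run [20, 17, 12, 9, 5, 1] end={s14} ∉↓L; 5/5 deletions ∈↓L.
3 words, ⪯-incomp.

min(Σ*\↓L) = [rrrn, nn9r, rn9rn].


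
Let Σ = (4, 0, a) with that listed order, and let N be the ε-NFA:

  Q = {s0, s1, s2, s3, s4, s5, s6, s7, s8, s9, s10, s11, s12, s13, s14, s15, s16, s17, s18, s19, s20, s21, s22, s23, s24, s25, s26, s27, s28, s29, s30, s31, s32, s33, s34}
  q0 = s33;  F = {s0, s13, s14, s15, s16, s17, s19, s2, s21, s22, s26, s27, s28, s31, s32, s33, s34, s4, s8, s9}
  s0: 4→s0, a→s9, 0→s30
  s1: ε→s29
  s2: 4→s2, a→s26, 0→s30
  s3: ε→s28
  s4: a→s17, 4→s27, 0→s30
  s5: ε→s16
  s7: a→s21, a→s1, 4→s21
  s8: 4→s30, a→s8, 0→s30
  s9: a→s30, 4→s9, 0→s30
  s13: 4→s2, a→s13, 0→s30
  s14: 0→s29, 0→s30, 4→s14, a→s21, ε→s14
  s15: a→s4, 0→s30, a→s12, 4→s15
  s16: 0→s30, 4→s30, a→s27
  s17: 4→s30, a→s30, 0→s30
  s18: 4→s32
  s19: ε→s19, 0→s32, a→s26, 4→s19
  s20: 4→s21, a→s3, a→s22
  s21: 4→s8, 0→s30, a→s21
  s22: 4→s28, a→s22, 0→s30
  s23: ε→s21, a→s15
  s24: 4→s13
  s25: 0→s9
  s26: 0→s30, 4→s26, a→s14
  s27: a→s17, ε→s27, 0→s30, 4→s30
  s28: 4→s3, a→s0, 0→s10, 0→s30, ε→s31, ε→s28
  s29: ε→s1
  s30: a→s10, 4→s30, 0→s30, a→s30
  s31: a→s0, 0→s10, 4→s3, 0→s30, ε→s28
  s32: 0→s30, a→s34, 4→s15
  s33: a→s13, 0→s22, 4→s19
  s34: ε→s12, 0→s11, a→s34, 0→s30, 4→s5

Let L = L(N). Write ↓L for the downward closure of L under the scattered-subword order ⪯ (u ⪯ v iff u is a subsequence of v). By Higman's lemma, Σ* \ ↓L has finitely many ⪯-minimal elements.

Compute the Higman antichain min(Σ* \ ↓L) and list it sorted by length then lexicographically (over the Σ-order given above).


min(Σ*\↓L) = [00, a0, 40a44, 04aaa, 404aa4, 4aaa44].

|Q|=35, |F|=20, |δ|=91 (12 ε).
min D↑ (20 st, q0=0, F={7}): 0:4→1,0→2,a→3 1:4→1,0→4,a→5 2:4→6,0→7,a→2 3:4→8,0→7,a→3 4:4→9,0→7,a→10 5:4→5,0→7,a→11 6:4→6,0→7,a→12 7:4→7,0→7,a→7 8:4→8,0→7,a→5 9:4→9,0→7,a→13 10:4→14,0→7,a→10 11:4→11,0→7,a→15 12:4→12,0→7,a→16 13:4→17,0→7,a→18 14:4→7,0→7,a→17 15:4→19,0→7,a→15 16:4→16,0→7,a→7 17:4→7,0→7,a→18 18:4→7,0→7,a→7 19:4→7,0→7,a→19 (ε-aug+det+¬).
'00': |S_i|=[28, 20, 3] end={s10,s11,s30} ∉↓L; 2/2 single-dels accept.
'a0': run [28, 24, 5] end={s1,s10,s11,s29,s30} rej; 2/2 del acc.
'40a44': N↓-sim [28, 25, 14, 10, 6, 2] end={s10,s30} — reject; 5/5 single-dels accept.
'04aaa': run [28, 20, 14, 8, 4, 2] end={s10,s30} rej; 5/5 del acc.
'404aa4': run [28, 25, 14, 9, 6, 3, 2] end={s10,s30} — reject; 6/6 deletions ∈↓L.
'4aaa44': run [28, 25, 18, 15, 11, 7, 2] end={s10,s30} rej; 6/6 single-dels accept.
6 minimals (antichain).


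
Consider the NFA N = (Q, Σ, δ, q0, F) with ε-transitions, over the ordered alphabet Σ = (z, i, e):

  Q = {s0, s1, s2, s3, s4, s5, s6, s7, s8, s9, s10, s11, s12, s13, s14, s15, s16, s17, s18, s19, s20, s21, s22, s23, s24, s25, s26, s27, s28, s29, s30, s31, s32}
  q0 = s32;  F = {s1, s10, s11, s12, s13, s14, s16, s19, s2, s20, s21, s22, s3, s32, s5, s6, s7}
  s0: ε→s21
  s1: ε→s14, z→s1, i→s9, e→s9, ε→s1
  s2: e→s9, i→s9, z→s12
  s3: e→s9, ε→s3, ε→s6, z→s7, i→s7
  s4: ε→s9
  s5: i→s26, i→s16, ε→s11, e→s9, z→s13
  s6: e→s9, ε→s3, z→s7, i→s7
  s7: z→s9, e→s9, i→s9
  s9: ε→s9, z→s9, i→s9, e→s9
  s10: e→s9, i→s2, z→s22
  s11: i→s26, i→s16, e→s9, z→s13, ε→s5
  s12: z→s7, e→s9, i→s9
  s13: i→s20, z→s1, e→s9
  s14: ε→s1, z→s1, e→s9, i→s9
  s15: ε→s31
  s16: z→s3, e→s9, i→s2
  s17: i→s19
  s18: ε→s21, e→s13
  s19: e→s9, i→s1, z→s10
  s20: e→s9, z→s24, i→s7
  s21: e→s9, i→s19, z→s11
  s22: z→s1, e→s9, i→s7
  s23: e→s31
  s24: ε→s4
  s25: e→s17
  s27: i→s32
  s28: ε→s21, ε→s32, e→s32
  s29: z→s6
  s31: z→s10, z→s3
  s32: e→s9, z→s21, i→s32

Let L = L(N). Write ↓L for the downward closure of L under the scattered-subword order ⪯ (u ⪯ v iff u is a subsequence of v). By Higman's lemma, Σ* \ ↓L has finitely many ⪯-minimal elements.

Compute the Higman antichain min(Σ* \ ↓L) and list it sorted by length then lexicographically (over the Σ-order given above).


|Q|=33, |F|=17, |δ|=81 (16 ε).
min D↑ (15 st, q0=0, F={2}): 0:z→1,i→0,e→2 1:z→3,i→4,e→2 2:z→2,i→2,e→2 3:z→5,i→6,e→2 4:z→7,i→8,e→2 5:z→8,i→9,e→2 6:z→10,i→11,e→2 7:z→12,i→11,e→2 8:z→8,i→2,e→2 9:z→2,i→13,e→2 10:z→13,i→13,e→2 11:z→14,i→2,e→2 12:z→8,i→13,e→2 13:z→2,i→2,e→2 14:z→13,i→2,e→2.
'e': run [21, 1] end={s9} — reject; 1/1 single-dels accept.
'ziii': N↓-sim [21, 20, 16, 6, 1] end={s9} rej; 4/4 del acc.
'zzzzi': run [21, 20, 18, 12, 6, 1] end={s9} — reject; 5/5 single-dels accept.
'zzziz': run [21, 20, 18, 12, 5, 3] end={s24,s4,s9} rej; 5/5 single-dels accept.
'zzizzz': N↓-sim [21, 20, 18, 11, 7, 2, 1] end={s9} rej; 6/6 single-dels accept.
5 minimals (antichain).

Antichain: [e, ziii, zzzzi, zzziz, zzizzz].


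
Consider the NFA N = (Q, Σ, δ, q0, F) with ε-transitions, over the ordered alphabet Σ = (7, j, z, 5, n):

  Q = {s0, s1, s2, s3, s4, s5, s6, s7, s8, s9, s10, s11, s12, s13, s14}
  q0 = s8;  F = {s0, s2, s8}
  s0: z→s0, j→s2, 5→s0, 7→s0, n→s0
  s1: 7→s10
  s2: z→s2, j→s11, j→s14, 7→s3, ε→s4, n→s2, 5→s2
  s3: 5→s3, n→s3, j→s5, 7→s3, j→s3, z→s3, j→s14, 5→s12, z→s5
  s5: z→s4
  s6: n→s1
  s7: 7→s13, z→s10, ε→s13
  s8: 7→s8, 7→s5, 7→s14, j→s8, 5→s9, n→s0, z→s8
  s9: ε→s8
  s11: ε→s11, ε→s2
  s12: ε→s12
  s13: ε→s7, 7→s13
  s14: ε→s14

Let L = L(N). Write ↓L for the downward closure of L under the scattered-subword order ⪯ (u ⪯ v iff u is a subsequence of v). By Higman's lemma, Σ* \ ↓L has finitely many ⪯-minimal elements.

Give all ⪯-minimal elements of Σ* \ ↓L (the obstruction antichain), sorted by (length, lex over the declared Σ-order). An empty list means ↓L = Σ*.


A = [nj7].

|Q|=15, |F|=3, |δ|=41 (8 ε).
min D↑ (4 st, q0=0, F={3}): 0:7→0,j→0,z→0,5→0,n→1 1:7→1,j→2,z→1,5→1,n→1 2:7→3,j→2,z→2,5→2,n→2 3:7→3,j→3,z→3,5→3,n→3.
'nj7': N↓-sim [10, 8, 7, 5] end={s12,s14,s3,s4,s5} rej; 3/3 deletions ∈↓L.
1 minimals (antichain).


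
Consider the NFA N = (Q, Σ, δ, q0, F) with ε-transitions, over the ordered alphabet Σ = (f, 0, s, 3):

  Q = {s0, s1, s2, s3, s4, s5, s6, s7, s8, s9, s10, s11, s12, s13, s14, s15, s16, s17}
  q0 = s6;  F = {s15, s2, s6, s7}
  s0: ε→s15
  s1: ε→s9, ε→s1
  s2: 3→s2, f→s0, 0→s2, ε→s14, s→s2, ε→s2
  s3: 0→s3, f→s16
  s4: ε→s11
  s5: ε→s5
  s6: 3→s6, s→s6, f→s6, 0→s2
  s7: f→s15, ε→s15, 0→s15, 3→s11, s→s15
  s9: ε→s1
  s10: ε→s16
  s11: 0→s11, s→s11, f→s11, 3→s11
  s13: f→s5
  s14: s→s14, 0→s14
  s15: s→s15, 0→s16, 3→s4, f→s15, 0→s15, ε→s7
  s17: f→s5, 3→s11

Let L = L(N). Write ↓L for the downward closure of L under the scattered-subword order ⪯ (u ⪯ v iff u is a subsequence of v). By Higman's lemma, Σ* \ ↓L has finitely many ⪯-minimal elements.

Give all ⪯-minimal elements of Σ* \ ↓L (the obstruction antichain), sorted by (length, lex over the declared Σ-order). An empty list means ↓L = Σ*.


|Q|=18, |F|=4, |δ|=39 (11 ε).
min D↑ (4 st, q0=0, F={3}): 0:f→0,0→1,s→0,3→0 1:f→2,0→1,s→1,3→1 2:f→2,0→2,s→2,3→3 3:f→3,0→3,s→3,3→3 [Hopcroft].
'0f3': N↓-sim [9, 8, 6, 2] end={s11,s4} rej; 3/3 del acc.
1 obstructions.

A = [0f3].


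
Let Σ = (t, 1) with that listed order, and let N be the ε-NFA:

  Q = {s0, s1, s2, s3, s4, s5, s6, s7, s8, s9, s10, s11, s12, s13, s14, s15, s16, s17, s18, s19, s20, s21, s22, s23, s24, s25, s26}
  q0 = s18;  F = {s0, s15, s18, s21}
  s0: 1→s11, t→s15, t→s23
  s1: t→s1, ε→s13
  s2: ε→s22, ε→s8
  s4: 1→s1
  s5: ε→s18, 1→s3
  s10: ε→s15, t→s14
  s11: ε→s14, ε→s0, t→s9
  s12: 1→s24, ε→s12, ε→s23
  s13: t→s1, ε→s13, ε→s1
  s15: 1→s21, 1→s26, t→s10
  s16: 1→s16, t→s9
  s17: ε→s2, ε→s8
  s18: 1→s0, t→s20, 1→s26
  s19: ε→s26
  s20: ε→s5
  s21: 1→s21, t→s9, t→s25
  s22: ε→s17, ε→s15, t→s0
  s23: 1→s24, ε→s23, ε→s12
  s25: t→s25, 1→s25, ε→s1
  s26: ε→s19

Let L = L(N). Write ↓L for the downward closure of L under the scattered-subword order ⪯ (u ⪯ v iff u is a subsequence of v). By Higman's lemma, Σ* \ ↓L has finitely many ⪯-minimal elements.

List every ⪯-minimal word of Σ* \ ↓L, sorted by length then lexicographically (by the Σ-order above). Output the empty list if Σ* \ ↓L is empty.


A = [1t1t].

|Q|=27, |F|=4, |δ|=46 (21 ε).
min D↑ (5 st, q0=0, F={4}): 0:t→0,1→1 1:t→2,1→1 2:t→2,1→3 3:t→4,1→3 4:t→4,1→4.
'1t1t': N↓-sim [19, 16, 13, 8, 4] end={s1,s13,s25,s9} rej; 4/4 single-dels accept.
1 words, ⪯-incomp.


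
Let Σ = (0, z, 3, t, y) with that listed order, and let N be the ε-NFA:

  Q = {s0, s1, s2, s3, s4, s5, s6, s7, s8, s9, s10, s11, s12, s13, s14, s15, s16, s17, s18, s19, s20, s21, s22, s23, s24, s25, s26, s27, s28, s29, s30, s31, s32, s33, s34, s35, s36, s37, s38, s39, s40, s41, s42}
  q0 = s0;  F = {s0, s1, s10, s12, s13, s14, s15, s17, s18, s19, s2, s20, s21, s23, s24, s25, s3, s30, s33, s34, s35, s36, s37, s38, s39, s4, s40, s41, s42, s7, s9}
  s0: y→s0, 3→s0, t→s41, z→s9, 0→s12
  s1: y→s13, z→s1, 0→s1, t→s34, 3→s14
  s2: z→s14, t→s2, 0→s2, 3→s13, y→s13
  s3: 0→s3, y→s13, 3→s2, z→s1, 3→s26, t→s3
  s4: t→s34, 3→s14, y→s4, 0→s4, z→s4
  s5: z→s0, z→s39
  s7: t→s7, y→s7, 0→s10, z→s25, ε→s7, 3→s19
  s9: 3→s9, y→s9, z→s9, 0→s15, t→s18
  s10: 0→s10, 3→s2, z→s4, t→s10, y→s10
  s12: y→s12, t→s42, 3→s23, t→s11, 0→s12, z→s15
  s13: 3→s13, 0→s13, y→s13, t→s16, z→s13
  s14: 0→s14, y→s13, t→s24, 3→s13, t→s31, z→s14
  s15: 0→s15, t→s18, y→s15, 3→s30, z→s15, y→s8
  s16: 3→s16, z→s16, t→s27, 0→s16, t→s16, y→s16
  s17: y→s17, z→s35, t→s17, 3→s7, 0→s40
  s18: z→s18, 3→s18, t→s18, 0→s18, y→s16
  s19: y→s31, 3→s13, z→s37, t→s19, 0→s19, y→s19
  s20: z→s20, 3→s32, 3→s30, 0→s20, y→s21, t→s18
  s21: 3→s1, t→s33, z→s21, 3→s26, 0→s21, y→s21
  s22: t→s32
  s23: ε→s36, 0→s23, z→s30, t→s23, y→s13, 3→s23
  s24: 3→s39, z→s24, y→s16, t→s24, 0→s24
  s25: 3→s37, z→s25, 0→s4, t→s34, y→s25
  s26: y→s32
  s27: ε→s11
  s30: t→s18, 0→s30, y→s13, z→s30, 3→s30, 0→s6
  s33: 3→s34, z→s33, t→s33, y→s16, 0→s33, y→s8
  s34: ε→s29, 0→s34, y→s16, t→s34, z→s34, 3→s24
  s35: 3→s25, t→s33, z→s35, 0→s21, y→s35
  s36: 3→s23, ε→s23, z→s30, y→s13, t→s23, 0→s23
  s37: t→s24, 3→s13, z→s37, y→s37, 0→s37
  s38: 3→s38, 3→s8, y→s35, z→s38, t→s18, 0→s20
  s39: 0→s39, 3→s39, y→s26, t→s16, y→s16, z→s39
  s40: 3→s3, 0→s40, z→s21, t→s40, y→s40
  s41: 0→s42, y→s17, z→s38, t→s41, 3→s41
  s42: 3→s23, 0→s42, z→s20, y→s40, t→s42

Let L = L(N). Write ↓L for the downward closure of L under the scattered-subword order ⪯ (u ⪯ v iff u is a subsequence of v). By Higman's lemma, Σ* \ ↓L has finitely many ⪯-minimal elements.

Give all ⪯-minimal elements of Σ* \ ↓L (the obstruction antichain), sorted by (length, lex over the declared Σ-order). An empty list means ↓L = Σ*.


A = [zty, 03yt, ty333t].

|Q|=43, |F|=31, |δ|=181 (5 ε).
min D↑ (31 st, q0=0, F={14}): 0:0→1,z→2,3→0,t→3,y→0 1:0→1,z→4,3→5,t→6,y→1 2:0→4,z→2,3→2,t→7,y→2 3:0→6,z→8,3→3,t→3,y→9 4:0→4,z→4,3→10,t→7,y→4 5:0→5,z→10,3→5,t→5,y→11 6:0→6,z→12,3→5,t→6,y→13 7:0→7,z→7,3→7,t→7,y→14 8:0→12,z→8,3→8,t→7,y→15 9:0→13,z→15,3→16,t→9,y→9 10:0→10,z→10,3→10,t→7,y→11 11:0→11,z→11,3→11,t→14,y→11 12:0→12,z→12,3→10,t→7,y→17 13:0→13,z→17,3→18,t→13,y→13 14:0→14,z→14,3→14,t→14,y→14 15:0→17,z→15,3→19,t→20,y→15 16:0→21,z→19,3→22,t→16,y→16 17:0→17,z→17,3→23,t→20,y→17 18:0→18,z→23,3→24,t→18,y→11 19:0→25,z→19,3→26,t→27,y→19 20:0→20,z→20,3→27,t→20,y→14 21:0→21,z→25,3→24,t→21,y→21 22:0→22,z→26,3→11,t→22,y→22 23:0→23,z→23,3→28,t→27,y→11 24:0→24,z→28,3→11,t→24,y→11 25:0→25,z→25,3→28,t→27,y→25 26:0→26,z→26,3→11,t→29,y→26 27:0→27,z→27,3→29,t→27,y→14 28:0→28,z→28,3→11,t→29,y→11 29:0→29,z→29,3→30,t→29,y→14 30:0→30,z→30,3→30,t→14,y→14.
'zty': N↓-sim [40, 27, 13, 6] end={s11,s16,s26,s27,s32,s8} — reject; 3/3 deletions ∈↓L.
'03yt': |S_i|=[40, 32, 20, 6, 3] end={s11,s16,s27} — reject; 4/4 single-dels accept.
'ty333t': run [40, 36, 27, 21, 13, 7, 3] end={s11,s16,s27} rej; 6/6 del acc.
3 words, ⪯-incomp.
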